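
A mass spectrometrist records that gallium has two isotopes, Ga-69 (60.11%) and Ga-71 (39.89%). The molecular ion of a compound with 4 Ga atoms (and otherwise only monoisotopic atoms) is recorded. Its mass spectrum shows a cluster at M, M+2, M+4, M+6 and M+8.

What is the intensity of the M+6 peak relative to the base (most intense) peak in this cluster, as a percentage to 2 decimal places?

44.04%

Term probabilities: M 0.1306, M+2 0.3465, M+4 0.3450, M+6 0.1526, M+8 0.0253. Base peak = M+2.
P(M+2) = C(4,1) × 0.6011^3 × 0.3989^1 = 4 × 0.21719018 × 0.3989 = 0.346549 (base)
P(M+6) = C(4,3) × 0.6011^1 × 0.3989^3 = 4 × 0.6011 × 0.06347345 = 0.152616
Relative intensity = 0.152616 / 0.346549 × 100 = 44.04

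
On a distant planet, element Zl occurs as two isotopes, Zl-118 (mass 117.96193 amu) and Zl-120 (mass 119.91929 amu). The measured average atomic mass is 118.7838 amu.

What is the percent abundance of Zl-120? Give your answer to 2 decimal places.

Let x be the fractional abundance of Zl-118; then Zl-120 has abundance 1 − x.
117.96193·x + 119.91929·(1 − x) = 118.7838
(117.96193 − 119.91929)·x = 118.7838 − 119.91929
x = -1.13549 / -1.95736 = 0.58011 → 58.01% Zl-118, 41.99% Zl-120.

41.99%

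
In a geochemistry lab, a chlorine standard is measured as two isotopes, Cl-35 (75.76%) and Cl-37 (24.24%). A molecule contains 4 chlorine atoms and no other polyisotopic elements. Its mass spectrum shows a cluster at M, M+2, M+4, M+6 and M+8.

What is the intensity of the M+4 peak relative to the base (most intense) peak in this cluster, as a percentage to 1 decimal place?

48.0%

Binomial terms of (0.7576 + 0.2424)^4: M 0.3294, M+2 0.4216, M+4 0.2023, M+6 0.0432, M+8 0.0035 → M+2 is the base peak.
P(M+2) = C(4,1) × 0.7576^3 × 0.2424^1 = 4 × 0.4348304 × 0.2424 = 0.421612 (base)
P(M+4) = C(4,2) × 0.7576^2 × 0.2424^2 = 6 × 0.57395776 × 0.05875776 = 0.202347
Relative intensity = 0.202347 / 0.421612 × 100 = 48.0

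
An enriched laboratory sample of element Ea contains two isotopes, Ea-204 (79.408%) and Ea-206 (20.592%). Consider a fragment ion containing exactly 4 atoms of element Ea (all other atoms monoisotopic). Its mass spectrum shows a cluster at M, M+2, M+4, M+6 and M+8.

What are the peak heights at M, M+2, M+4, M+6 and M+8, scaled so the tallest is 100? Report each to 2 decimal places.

The 4 Ea atoms are independent, so intensities follow the terms of (0.79408 + 0.20592)^4.
P(M) = 0.79408^4 = 0.397610
P(M+2) = 4 × 0.79408^3 × 0.20592^1 = 0.412431
P(M+4) = 6 × 0.79408^2 × 0.20592^2 = 0.160427
P(M+6) = 4 × 0.79408^1 × 0.20592^3 = 0.027734
P(M+8) = 0.20592^4 = 0.001798
The M+2 peak is largest (0.412431); scaling to 100 gives 96.41 : 100.00 : 38.90 : 6.72 : 0.44.

96.41 : 100.00 : 38.90 : 6.72 : 0.44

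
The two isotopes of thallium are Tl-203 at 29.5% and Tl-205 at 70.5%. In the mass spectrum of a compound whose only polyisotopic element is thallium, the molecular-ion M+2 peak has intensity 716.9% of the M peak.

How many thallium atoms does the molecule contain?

For n independent Tl atoms, I(M+2)/I(M) = n · (abundance Tl-205) / (abundance Tl-203) = n · 0.705/0.295.
n = 7.169 × 0.295/0.705 = 3.00 ≈ 3

3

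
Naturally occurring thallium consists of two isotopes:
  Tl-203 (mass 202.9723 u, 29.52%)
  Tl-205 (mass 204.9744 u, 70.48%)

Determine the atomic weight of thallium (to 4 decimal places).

Ar = Σ fᵢ·mᵢ = 0.2952 × 202.9723 + 0.7048 × 204.9744
= 59.91742 + 144.46596 = 204.38338 u

204.3834 u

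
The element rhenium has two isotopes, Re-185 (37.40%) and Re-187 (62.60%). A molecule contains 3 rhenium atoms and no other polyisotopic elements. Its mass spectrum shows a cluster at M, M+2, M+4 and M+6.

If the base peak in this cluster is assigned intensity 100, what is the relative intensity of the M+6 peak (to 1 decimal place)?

55.8

Term probabilities: M 0.0523, M+2 0.2627, M+4 0.4397, M+6 0.2453. Base peak = M+4.
P(M+4) = C(3,2) × 0.3740^1 × 0.6260^2 = 3 × 0.3740 × 0.391876 = 0.439685 (base)
P(M+6) = C(3,3) × 0.3740^0 × 0.6260^3 = 1 × 1.0000 × 0.24531438 = 0.245314
Relative intensity = 0.245314 / 0.439685 × 100 = 55.8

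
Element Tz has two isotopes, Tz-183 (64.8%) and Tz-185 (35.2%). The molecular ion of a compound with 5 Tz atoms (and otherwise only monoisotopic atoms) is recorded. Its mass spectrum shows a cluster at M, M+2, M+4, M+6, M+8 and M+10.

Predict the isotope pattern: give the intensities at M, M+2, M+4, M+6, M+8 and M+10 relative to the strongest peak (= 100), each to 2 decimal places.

33.89 : 92.05 : 100.00 : 54.32 : 14.75 : 1.60

Each Tz atom is independently Tz-183 (p = 0.648) or Tz-185 (q = 0.352); the cluster is the binomial expansion (p + q)^5.
P(M) = 0.648^5 = 0.114255
P(M+2) = 5 × 0.648^4 × 0.352^1 = 0.310322
P(M+4) = 10 × 0.648^3 × 0.352^2 = 0.337140
P(M+6) = 10 × 0.648^2 × 0.352^3 = 0.183138
P(M+8) = 5 × 0.648^1 × 0.352^4 = 0.049741
P(M+10) = 0.352^5 = 0.005404
The M+4 peak is largest (0.337140); scaling to 100 gives 33.89 : 92.05 : 100.00 : 54.32 : 14.75 : 1.60.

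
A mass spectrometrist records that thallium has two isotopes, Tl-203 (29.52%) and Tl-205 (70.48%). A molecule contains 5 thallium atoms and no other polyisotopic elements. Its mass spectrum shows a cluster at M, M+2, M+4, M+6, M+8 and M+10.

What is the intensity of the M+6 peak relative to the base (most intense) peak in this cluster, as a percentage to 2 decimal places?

Term probabilities: M 0.0022, M+2 0.0268, M+4 0.1278, M+6 0.3051, M+8 0.3642, M+10 0.1739. Base peak = M+8.
P(M+8) = C(5,4) × 0.2952^1 × 0.7048^4 = 5 × 0.2952 × 0.24675365 = 0.364208 (base)
P(M+6) = C(5,3) × 0.2952^2 × 0.7048^3 = 10 × 0.08714304 × 0.35010449 = 0.305092
Relative intensity = 0.305092 / 0.364208 × 100 = 83.77

83.77%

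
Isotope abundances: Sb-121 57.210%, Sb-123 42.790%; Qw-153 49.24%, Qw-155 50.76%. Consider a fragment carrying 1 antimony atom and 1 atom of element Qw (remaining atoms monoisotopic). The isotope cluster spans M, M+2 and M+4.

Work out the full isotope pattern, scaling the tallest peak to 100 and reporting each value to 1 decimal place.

56.2 : 100.0 : 43.3

Antimony pattern (n=1): 0.5721 : 0.4279
Element Qw pattern (n=1): 0.4924 : 0.5076
Convolve the two distributions (both contribute in 2-u steps):
  M: 0.5721×0.4924 = 0.281702
  M+2: 0.5721×0.5076 + 0.4279×0.4924 = 0.501096
  M+4: 0.4279×0.5076 = 0.217202
Scale to base peak (0.501096) = 100: 56.2 : 100.0 : 43.3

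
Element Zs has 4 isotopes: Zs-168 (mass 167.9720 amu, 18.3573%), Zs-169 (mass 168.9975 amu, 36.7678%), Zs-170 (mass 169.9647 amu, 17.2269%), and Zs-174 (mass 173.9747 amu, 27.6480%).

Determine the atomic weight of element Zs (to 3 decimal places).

170.352 amu

Ar = Σ fᵢ·mᵢ = 0.183573 × 167.9720 + 0.367678 × 168.9975 + 0.172269 × 169.9647 + 0.276480 × 173.9747
= 30.83512 + 62.13666 + 29.27965 + 48.10053 = 170.35196 amu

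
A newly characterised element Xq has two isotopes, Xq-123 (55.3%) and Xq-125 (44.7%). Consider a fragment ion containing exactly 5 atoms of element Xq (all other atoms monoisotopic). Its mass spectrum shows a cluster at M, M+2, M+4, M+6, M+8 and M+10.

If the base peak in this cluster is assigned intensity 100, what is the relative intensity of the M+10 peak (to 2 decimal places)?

Binomial terms of (0.553 + 0.447)^5: M 0.0517, M+2 0.2090, M+4 0.3379, M+6 0.2731, M+8 0.1104, M+10 0.0178 → M+4 is the base peak.
P(M+4) = C(5,2) × 0.553^3 × 0.447^2 = 10 × 0.16911238 × 0.199809 = 0.337902 (base)
P(M+10) = C(5,5) × 0.553^0 × 0.447^5 = 1 × 1.0000 × 0.01784587 = 0.017846
Relative intensity = 0.017846 / 0.337902 × 100 = 5.28

5.28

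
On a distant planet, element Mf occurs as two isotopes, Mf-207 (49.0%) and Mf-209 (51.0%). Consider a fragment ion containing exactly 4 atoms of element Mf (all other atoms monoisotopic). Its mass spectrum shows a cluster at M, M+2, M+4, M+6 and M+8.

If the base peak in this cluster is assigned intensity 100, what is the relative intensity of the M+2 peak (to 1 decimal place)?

64.1

Binomial terms of (0.490 + 0.510)^4: M 0.0576, M+2 0.2400, M+4 0.3747, M+6 0.2600, M+8 0.0677 → M+4 is the base peak.
P(M+4) = C(4,2) × 0.490^2 × 0.510^2 = 6 × 0.2401 × 0.2601 = 0.374700 (base)
P(M+2) = C(4,1) × 0.490^3 × 0.510^1 = 4 × 0.117649 × 0.5100 = 0.240004
Relative intensity = 0.240004 / 0.374700 × 100 = 64.1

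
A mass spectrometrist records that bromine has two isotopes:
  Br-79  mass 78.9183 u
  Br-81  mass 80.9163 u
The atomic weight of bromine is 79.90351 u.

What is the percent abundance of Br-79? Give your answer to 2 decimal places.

Let x be the fractional abundance of Br-79; then Br-81 has abundance 1 − x.
78.9183·x + 80.9163·(1 − x) = 79.90351
(78.9183 − 80.9163)·x = 79.90351 − 80.9163
x = -1.01279 / -1.9980 = 0.50690 → 50.69% Br-79, 49.31% Br-81.

50.69%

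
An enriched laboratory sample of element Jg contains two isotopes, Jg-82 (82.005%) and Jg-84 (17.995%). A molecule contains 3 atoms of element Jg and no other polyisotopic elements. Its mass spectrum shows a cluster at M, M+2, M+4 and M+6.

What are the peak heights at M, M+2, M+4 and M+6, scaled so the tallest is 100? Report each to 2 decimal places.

100.00 : 65.83 : 14.45 : 1.06

Expanding (0.82005 + 0.17995)^3:
P(M) = 0.82005^3 = 0.551469
P(M+2) = 3 × 0.82005^2 × 0.17995^1 = 0.363039
P(M+4) = 3 × 0.82005^1 × 0.17995^2 = 0.079665
P(M+6) = 0.17995^3 = 0.005827
The M peak is largest (0.551469); scaling to 100 gives 100.00 : 65.83 : 14.45 : 1.06.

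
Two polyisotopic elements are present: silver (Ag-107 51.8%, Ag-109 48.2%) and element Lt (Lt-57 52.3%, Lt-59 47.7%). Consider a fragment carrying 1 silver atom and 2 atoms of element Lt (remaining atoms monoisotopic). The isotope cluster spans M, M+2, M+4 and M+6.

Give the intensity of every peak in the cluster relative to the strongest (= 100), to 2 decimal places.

36.30 : 100.00 : 91.82 : 28.10

Silver pattern (n=1): 0.5180 : 0.4820
Element Lt pattern (n=2): 0.273529 : 0.498942 : 0.227529
Convolve the two distributions (both contribute in 2-u steps):
  M: 0.5180×0.273529 = 0.141688
  M+2: 0.5180×0.498942 + 0.4820×0.273529 = 0.390293
  M+4: 0.5180×0.227529 + 0.4820×0.498942 = 0.358350
  M+6: 0.4820×0.227529 = 0.109669
Scale to base peak (0.390293) = 100: 36.30 : 100.00 : 91.82 : 28.10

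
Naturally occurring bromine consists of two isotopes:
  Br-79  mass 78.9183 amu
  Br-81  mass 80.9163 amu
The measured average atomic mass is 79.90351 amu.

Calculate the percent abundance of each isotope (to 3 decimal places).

Br-79: 50.690%, Br-81: 49.310%

Writing the weighted mean with unknown fraction x of Br-79:
78.9183·x + 80.9163·(1 − x) = 79.90351
(78.9183 − 80.9163)·x = 79.90351 − 80.9163
x = -1.01279 / -1.9980 = 0.50690 → 50.690% Br-79, 49.310% Br-81.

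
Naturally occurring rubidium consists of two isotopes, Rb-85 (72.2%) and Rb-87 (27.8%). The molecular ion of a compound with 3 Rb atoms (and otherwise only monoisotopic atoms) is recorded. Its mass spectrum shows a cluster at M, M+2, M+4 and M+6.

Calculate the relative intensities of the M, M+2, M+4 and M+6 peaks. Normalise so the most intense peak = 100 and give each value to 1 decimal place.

Expanding (0.722 + 0.278)^3:
P(M) = 0.722^3 = 0.376367
P(M+2) = 3 × 0.722^2 × 0.278^1 = 0.434751
P(M+4) = 3 × 0.722^1 × 0.278^2 = 0.167397
P(M+6) = 0.278^3 = 0.021485
The M+2 peak is largest (0.434751); scaling to 100 gives 86.6 : 100.0 : 38.5 : 4.9.

86.6 : 100.0 : 38.5 : 4.9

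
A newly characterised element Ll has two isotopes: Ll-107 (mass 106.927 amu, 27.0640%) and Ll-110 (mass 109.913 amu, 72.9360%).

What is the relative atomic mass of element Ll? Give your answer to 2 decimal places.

Ar = Σ fᵢ·mᵢ = 0.270640 × 106.927 + 0.729360 × 109.913
= 28.9387 + 80.1661 = 109.1048 amu

109.10 amu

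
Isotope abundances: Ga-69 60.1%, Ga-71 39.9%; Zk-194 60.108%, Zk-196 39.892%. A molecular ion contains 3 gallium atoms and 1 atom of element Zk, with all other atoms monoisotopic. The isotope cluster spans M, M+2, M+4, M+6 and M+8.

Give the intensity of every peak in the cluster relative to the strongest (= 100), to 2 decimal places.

Gallium pattern (n=3): 0.2170818 : 0.4323576 : 0.2870394 : 0.0635212
Element Zk pattern (n=1): 0.60108 : 0.39892
Convolve the two distributions (both contribute in 2-u steps):
  M: 0.2170818×0.60108 = 0.130484
  M+2: 0.2170818×0.39892 + 0.4323576×0.60108 = 0.346480
  M+4: 0.4323576×0.39892 + 0.2870394×0.60108 = 0.345010
  M+6: 0.2870394×0.39892 + 0.0635212×0.60108 = 0.152687
  M+8: 0.0635212×0.39892 = 0.025340
Scale to base peak (0.346480) = 100: 37.66 : 100.00 : 99.58 : 44.07 : 7.31

37.66 : 100.00 : 99.58 : 44.07 : 7.31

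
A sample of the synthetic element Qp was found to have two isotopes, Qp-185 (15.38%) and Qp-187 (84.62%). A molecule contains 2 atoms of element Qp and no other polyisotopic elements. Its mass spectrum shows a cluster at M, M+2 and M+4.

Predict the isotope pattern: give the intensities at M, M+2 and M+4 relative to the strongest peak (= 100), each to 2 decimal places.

The 2 Qp atoms are independent, so intensities follow the terms of (0.1538 + 0.8462)^2.
P(M) = 0.1538^2 = 0.023654
P(M+2) = 2 × 0.1538^1 × 0.8462^1 = 0.260291
P(M+4) = 0.8462^2 = 0.716054
The M+4 peak is largest (0.716054); scaling to 100 gives 3.30 : 36.35 : 100.00.

3.30 : 36.35 : 100.00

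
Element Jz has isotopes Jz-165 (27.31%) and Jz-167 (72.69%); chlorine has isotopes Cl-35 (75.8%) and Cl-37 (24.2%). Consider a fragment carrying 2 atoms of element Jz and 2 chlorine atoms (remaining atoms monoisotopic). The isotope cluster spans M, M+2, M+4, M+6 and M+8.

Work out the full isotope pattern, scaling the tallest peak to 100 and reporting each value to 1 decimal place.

Element Jz pattern (n=2): 0.07458361 : 0.39703278 : 0.52838361
Chlorine pattern (n=2): 0.574564 : 0.366872 : 0.058564
Convolve the two distributions (both contribute in 2-u steps):
  M: 0.07458361×0.574564 = 0.042853
  M+2: 0.07458361×0.366872 + 0.39703278×0.574564 = 0.255483
  M+4: 0.07458361×0.058564 + 0.39703278×0.366872 + 0.52838361×0.574564 = 0.453618
  M+6: 0.39703278×0.058564 + 0.52838361×0.366872 = 0.217101
  M+8: 0.52838361×0.058564 = 0.030944
Scale to base peak (0.453618) = 100: 9.4 : 56.3 : 100.0 : 47.9 : 6.8

9.4 : 56.3 : 100.0 : 47.9 : 6.8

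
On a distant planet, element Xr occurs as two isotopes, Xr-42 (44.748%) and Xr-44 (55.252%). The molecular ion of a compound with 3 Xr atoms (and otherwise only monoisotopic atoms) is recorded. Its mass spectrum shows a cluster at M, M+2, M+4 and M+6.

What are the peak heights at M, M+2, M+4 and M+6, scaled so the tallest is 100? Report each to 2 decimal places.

Expanding (0.44748 + 0.55252)^3:
P(M) = 0.44748^3 = 0.089603
P(M+2) = 3 × 0.44748^2 × 0.55252^1 = 0.331907
P(M+4) = 3 × 0.44748^1 × 0.55252^2 = 0.409818
P(M+6) = 0.55252^3 = 0.168672
The M+4 peak is largest (0.409818); scaling to 100 gives 21.86 : 80.99 : 100.00 : 41.16.

21.86 : 80.99 : 100.00 : 41.16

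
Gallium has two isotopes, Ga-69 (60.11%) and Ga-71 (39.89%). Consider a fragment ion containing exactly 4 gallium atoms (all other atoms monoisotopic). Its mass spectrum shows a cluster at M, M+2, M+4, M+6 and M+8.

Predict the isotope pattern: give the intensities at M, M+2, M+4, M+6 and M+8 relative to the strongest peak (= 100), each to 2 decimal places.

Expanding (0.6011 + 0.3989)^4:
P(M) = 0.6011^4 = 0.130553
P(M+2) = 4 × 0.6011^3 × 0.3989^1 = 0.346549
P(M+4) = 6 × 0.6011^2 × 0.3989^2 = 0.344963
P(M+6) = 4 × 0.6011^1 × 0.3989^3 = 0.152616
P(M+8) = 0.3989^4 = 0.025320
The M+2 peak is largest (0.346549); scaling to 100 gives 37.67 : 100.00 : 99.54 : 44.04 : 7.31.

37.67 : 100.00 : 99.54 : 44.04 : 7.31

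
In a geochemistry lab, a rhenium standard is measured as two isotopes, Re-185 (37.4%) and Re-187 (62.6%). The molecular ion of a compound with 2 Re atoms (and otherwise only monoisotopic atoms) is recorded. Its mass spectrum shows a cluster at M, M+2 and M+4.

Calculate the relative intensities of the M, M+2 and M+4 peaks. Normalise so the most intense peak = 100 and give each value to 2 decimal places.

29.87 : 100.00 : 83.69

The 2 Re atoms are independent, so intensities follow the terms of (0.374 + 0.626)^2.
P(M) = 0.374^2 = 0.139876
P(M+2) = 2 × 0.374^1 × 0.626^1 = 0.468248
P(M+4) = 0.626^2 = 0.391876
The M+2 peak is largest (0.468248); scaling to 100 gives 29.87 : 100.00 : 83.69.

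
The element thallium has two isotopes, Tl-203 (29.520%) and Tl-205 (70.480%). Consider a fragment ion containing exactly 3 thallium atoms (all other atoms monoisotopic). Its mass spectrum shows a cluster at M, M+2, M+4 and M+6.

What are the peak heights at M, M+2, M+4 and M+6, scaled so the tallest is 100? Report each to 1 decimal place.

5.8 : 41.9 : 100.0 : 79.6

The 3 Tl atoms are independent, so intensities follow the terms of (0.29520 + 0.70480)^3.
P(M) = 0.29520^3 = 0.025725
P(M+2) = 3 × 0.29520^2 × 0.70480^1 = 0.184255
P(M+4) = 3 × 0.29520^1 × 0.70480^2 = 0.439916
P(M+6) = 0.70480^3 = 0.350104
The M+4 peak is largest (0.439916); scaling to 100 gives 5.8 : 41.9 : 100.0 : 79.6.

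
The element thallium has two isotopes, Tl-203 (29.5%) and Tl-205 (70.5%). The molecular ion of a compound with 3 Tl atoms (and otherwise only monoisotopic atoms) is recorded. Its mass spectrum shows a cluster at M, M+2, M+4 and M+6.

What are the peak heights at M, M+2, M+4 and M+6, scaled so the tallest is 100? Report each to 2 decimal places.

The 3 Tl atoms are independent, so intensities follow the terms of (0.295 + 0.705)^3.
P(M) = 0.295^3 = 0.025672
P(M+2) = 3 × 0.295^2 × 0.705^1 = 0.184058
P(M+4) = 3 × 0.295^1 × 0.705^2 = 0.439867
P(M+6) = 0.705^3 = 0.350403
The M+4 peak is largest (0.439867); scaling to 100 gives 5.84 : 41.84 : 100.00 : 79.66.

5.84 : 41.84 : 100.00 : 79.66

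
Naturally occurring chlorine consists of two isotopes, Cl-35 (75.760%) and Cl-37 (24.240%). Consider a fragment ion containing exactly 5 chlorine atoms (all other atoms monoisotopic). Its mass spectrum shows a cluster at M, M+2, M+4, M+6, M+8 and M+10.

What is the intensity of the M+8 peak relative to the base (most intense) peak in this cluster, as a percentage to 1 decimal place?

Binomial terms of (0.75760 + 0.24240)^5: M 0.2496, M+2 0.3993, M+4 0.2555, M+6 0.0817, M+8 0.0131, M+10 0.0008 → M+2 is the base peak.
P(M+2) = C(5,1) × 0.75760^4 × 0.24240^1 = 5 × 0.32942751 × 0.2424 = 0.399266 (base)
P(M+8) = C(5,4) × 0.75760^1 × 0.24240^4 = 5 × 0.7576 × 0.00345247 = 0.013078
Relative intensity = 0.013078 / 0.399266 × 100 = 3.3

3.3%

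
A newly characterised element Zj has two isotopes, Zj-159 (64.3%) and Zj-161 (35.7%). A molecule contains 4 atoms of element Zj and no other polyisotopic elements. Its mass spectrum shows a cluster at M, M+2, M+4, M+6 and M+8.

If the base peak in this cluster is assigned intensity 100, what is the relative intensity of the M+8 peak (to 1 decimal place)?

Binomial terms of (0.643 + 0.357)^4: M 0.1709, M+2 0.3796, M+4 0.3162, M+6 0.1170, M+8 0.0162 → M+2 is the base peak.
P(M+2) = C(4,1) × 0.643^3 × 0.357^1 = 4 × 0.26584771 × 0.3570 = 0.379631 (base)
P(M+8) = C(4,4) × 0.643^0 × 0.357^4 = 1 × 1.0000 × 0.01624325 = 0.016243
Relative intensity = 0.016243 / 0.379631 × 100 = 4.3

4.3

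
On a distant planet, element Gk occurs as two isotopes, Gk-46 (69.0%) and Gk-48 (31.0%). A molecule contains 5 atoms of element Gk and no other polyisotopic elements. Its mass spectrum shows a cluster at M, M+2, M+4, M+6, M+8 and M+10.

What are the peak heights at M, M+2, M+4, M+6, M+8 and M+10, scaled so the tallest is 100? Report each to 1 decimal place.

The 5 Gk atoms are independent, so intensities follow the terms of (0.690 + 0.310)^5.
P(M) = 0.690^5 = 0.156403
P(M+2) = 5 × 0.690^4 × 0.310^1 = 0.351340
P(M+4) = 10 × 0.690^3 × 0.310^2 = 0.315697
P(M+6) = 10 × 0.690^2 × 0.310^3 = 0.141835
P(M+8) = 5 × 0.690^1 × 0.310^4 = 0.031861
P(M+10) = 0.310^5 = 0.002863
The M+2 peak is largest (0.351340); scaling to 100 gives 44.5 : 100.0 : 89.9 : 40.4 : 9.1 : 0.8.

44.5 : 100.0 : 89.9 : 40.4 : 9.1 : 0.8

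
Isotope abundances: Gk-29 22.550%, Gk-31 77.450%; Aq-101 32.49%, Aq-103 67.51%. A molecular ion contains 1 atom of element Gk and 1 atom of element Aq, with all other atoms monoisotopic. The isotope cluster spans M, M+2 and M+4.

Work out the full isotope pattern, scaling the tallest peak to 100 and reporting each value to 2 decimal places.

14.01 : 77.24 : 100.00

Element Gk pattern (n=1): 0.2255 : 0.7745
Element Aq pattern (n=1): 0.3249 : 0.6751
Convolve the two distributions (both contribute in 2-u steps):
  M: 0.2255×0.3249 = 0.073265
  M+2: 0.2255×0.6751 + 0.7745×0.3249 = 0.403870
  M+4: 0.7745×0.6751 = 0.522865
Scale to base peak (0.522865) = 100: 14.01 : 77.24 : 100.00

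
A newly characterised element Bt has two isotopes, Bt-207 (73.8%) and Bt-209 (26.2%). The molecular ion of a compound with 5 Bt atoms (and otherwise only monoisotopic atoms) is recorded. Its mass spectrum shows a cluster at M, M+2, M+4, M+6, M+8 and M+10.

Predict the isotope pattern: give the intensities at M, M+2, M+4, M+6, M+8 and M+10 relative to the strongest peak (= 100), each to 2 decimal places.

56.34 : 100.00 : 71.00 : 25.21 : 4.47 : 0.32

Each Bt atom is independently Bt-207 (p = 0.738) or Bt-209 (q = 0.262); the cluster is the binomial expansion (p + q)^5.
P(M) = 0.738^5 = 0.218918
P(M+2) = 5 × 0.738^4 × 0.262^1 = 0.388595
P(M+4) = 10 × 0.738^3 × 0.262^2 = 0.275913
P(M+6) = 10 × 0.738^2 × 0.262^3 = 0.097953
P(M+8) = 5 × 0.738^1 × 0.262^4 = 0.017387
P(M+10) = 0.262^5 = 0.001235
The M+2 peak is largest (0.388595); scaling to 100 gives 56.34 : 100.00 : 71.00 : 25.21 : 4.47 : 0.32.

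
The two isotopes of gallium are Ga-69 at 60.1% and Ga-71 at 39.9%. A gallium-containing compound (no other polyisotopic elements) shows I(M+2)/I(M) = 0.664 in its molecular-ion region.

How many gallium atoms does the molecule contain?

With n Ga atoms, P(M+2)/P(M) = C(n,1)·p^(n−1)q / p^n = n·q/p = n · 0.399/0.601.
n = 0.664 × 0.601/0.399 = 1.00 ≈ 1

1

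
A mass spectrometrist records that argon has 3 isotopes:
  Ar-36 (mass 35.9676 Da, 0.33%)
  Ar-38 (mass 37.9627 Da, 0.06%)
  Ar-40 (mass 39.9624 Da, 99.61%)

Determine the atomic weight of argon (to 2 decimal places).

Weight each isotope mass by its fractional abundance: 0.0033 × 35.9676 + 0.0006 × 37.9627 + 0.9961 × 39.9624
= 0.11869 + 0.02278 + 39.80655 = 39.94802 Da

39.95 Da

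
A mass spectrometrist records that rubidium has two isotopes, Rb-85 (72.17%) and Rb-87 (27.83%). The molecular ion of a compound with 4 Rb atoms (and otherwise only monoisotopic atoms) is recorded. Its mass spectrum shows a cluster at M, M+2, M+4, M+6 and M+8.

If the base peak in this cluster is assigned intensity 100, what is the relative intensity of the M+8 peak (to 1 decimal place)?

1.4

Binomial terms of (0.7217 + 0.2783)^4: M 0.2713, M+2 0.4184, M+4 0.2420, M+6 0.0622, M+8 0.0060 → M+2 is the base peak.
P(M+2) = C(4,1) × 0.7217^3 × 0.2783^1 = 4 × 0.37589809 × 0.2783 = 0.418450 (base)
P(M+8) = C(4,4) × 0.7217^0 × 0.2783^4 = 1 × 1.0000 × 0.00599864 = 0.005999
Relative intensity = 0.005999 / 0.418450 × 100 = 1.4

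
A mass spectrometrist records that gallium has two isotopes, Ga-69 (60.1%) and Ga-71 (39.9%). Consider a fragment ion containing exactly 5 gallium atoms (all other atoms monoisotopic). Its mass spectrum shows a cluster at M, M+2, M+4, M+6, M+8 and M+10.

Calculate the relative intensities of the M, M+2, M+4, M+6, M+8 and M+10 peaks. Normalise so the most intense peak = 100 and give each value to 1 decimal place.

22.7 : 75.3 : 100.0 : 66.4 : 22.0 : 2.9

The 5 Ga atoms are independent, so intensities follow the terms of (0.601 + 0.399)^5.
P(M) = 0.601^5 = 0.078410
P(M+2) = 5 × 0.601^4 × 0.399^1 = 0.260280
P(M+4) = 10 × 0.601^3 × 0.399^2 = 0.345596
P(M+6) = 10 × 0.601^2 × 0.399^3 = 0.229439
P(M+8) = 5 × 0.601^1 × 0.399^4 = 0.076162
P(M+10) = 0.399^5 = 0.010113
The M+4 peak is largest (0.345596); scaling to 100 gives 22.7 : 75.3 : 100.0 : 66.4 : 22.0 : 2.9.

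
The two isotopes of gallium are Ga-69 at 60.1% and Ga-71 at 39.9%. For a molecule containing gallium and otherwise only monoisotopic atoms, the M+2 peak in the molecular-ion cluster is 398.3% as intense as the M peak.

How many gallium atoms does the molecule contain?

6

The M+2/M ratio from n Ga atoms is n · q/p = n · 0.399/0.601.
n = 3.983 × 0.601/0.399 = 6.00 ≈ 6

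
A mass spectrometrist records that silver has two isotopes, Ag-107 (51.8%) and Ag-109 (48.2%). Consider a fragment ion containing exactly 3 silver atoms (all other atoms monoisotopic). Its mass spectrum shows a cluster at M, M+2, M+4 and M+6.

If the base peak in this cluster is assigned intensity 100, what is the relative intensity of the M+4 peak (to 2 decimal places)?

Term probabilities: M 0.1390, M+2 0.3880, M+4 0.3610, M+6 0.1120. Base peak = M+2.
P(M+2) = C(3,1) × 0.518^2 × 0.482^1 = 3 × 0.268324 × 0.4820 = 0.387997 (base)
P(M+4) = C(3,2) × 0.518^1 × 0.482^2 = 3 × 0.5180 × 0.232324 = 0.361031
Relative intensity = 0.361031 / 0.387997 × 100 = 93.05

93.05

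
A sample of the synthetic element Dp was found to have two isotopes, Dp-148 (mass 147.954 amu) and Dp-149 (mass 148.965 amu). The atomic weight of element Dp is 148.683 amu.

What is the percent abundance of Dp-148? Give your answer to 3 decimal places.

27.893%

With x = fraction of Dp-148 (so Dp-149 is 1 − x):
147.954·x + 148.965·(1 − x) = 148.683
(147.954 − 148.965)·x = 148.683 − 148.965
x = -0.282 / -1.011 = 0.27893 → 27.893% Dp-148, 72.107% Dp-149.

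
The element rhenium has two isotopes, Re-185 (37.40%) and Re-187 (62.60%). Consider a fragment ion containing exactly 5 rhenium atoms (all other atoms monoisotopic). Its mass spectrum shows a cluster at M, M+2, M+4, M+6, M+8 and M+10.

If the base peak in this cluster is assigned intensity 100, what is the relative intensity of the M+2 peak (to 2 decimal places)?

Binomial terms of (0.3740 + 0.6260)^5: M 0.0073, M+2 0.0612, M+4 0.2050, M+6 0.3431, M+8 0.2872, M+10 0.0961 → M+6 is the base peak.
P(M+6) = C(5,3) × 0.3740^2 × 0.6260^3 = 10 × 0.139876 × 0.24531438 = 0.343136 (base)
P(M+2) = C(5,1) × 0.3740^4 × 0.6260^1 = 5 × 0.0195653 × 0.6260 = 0.061239
Relative intensity = 0.061239 / 0.343136 × 100 = 17.85

17.85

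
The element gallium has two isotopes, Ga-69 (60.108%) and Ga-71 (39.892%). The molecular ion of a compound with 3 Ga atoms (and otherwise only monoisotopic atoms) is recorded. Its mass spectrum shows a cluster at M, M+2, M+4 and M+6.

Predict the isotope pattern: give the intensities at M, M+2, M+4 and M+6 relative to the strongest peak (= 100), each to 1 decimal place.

50.2 : 100.0 : 66.4 : 14.7

Expanding (0.60108 + 0.39892)^3:
P(M) = 0.60108^3 = 0.217169
P(M+2) = 3 × 0.60108^2 × 0.39892^1 = 0.432386
P(M+4) = 3 × 0.60108^1 × 0.39892^2 = 0.286963
P(M+6) = 0.39892^3 = 0.063483
The M+2 peak is largest (0.432386); scaling to 100 gives 50.2 : 100.0 : 66.4 : 14.7.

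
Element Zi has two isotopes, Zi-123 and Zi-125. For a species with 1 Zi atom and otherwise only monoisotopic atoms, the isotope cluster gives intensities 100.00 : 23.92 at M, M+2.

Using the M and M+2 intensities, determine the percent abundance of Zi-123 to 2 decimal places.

Let p = fractional abundance of Zi-123. I(M+2)/I(M) = [C(1,1)·p^0·(1−p)] / p^1 = 1·(1−p)/p = 23.92/100.00 = 0.2392
(1−p)/p = 0.2392/1 = 0.2392  ⇒  p = 1/(1 + 0.2392) = 0.8070
Zi-123: 80.70%, Zi-125: 19.30%.

80.70%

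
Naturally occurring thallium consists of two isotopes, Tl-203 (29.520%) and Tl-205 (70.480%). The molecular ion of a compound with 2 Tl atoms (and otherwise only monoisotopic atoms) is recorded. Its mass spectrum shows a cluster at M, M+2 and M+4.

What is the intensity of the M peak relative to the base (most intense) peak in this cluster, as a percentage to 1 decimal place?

Term probabilities: M 0.0871, M+2 0.4161, M+4 0.4967. Base peak = M+4.
P(M+4) = C(2,2) × 0.29520^0 × 0.70480^2 = 1 × 1.0000 × 0.49674304 = 0.496743 (base)
P(M) = C(2,0) × 0.29520^2 × 0.70480^0 = 1 × 0.08714304 × 1.0000 = 0.087143
Relative intensity = 0.087143 / 0.496743 × 100 = 17.5

17.5%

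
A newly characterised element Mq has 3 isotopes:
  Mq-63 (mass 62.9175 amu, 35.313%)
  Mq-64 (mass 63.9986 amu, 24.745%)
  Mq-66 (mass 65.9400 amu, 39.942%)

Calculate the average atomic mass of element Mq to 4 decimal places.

64.3923 amu

Ar = Σ fᵢ·mᵢ = 0.35313 × 62.9175 + 0.24745 × 63.9986 + 0.39942 × 65.9400
= 22.21806 + 15.83645 + 26.33775 = 64.39226 amu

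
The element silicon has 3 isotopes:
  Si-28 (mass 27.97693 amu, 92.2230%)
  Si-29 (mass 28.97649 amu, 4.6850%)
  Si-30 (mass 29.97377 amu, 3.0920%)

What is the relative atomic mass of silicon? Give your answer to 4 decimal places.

Weight each isotope mass by its fractional abundance: 0.922230 × 27.97693 + 0.046850 × 28.97649 + 0.030920 × 29.97377
= 25.801164 + 1.357549 + 0.926789 = 28.085502 amu

28.0855 amu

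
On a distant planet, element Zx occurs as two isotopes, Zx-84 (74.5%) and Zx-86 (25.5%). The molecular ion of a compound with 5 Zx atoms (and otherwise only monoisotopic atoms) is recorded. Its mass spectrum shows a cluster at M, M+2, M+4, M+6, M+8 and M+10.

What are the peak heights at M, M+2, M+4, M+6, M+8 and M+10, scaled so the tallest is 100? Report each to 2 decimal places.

58.43 : 100.00 : 68.46 : 23.43 : 4.01 : 0.27

Each Zx atom is independently Zx-84 (p = 0.745) or Zx-86 (q = 0.255); the cluster is the binomial expansion (p + q)^5.
P(M) = 0.745^5 = 0.229499
P(M+2) = 5 × 0.745^4 × 0.255^1 = 0.392767
P(M+4) = 10 × 0.745^3 × 0.255^2 = 0.268874
P(M+6) = 10 × 0.745^2 × 0.255^3 = 0.092031
P(M+8) = 5 × 0.745^1 × 0.255^4 = 0.015750
P(M+10) = 0.255^5 = 0.001078
The M+2 peak is largest (0.392767); scaling to 100 gives 58.43 : 100.00 : 68.46 : 23.43 : 4.01 : 0.27.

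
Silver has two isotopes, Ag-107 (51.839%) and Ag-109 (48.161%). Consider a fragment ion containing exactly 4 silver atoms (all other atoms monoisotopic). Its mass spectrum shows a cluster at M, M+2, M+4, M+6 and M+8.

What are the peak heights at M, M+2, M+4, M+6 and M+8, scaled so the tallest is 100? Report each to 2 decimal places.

Expanding (0.51839 + 0.48161)^4:
P(M) = 0.51839^4 = 0.072215
P(M+2) = 4 × 0.51839^3 × 0.48161^1 = 0.268365
P(M+4) = 6 × 0.51839^2 × 0.48161^2 = 0.373986
P(M+6) = 4 × 0.51839^1 × 0.48161^3 = 0.231634
P(M+8) = 0.48161^4 = 0.053800
The M+4 peak is largest (0.373986); scaling to 100 gives 19.31 : 71.76 : 100.00 : 61.94 : 14.39.

19.31 : 71.76 : 100.00 : 61.94 : 14.39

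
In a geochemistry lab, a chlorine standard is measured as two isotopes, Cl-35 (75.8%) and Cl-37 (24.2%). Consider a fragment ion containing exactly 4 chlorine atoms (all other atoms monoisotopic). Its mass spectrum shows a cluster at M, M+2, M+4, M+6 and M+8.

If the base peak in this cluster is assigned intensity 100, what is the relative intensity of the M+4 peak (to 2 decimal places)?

(0.758 + 0.242)^4 gives M 0.3301, M+2 0.4216, M+4 0.2019, M+6 0.0430, M+8 0.0034; the largest is M+2.
P(M+2) = C(4,1) × 0.758^3 × 0.242^1 = 4 × 0.43551951 × 0.2420 = 0.421583 (base)
P(M+4) = C(4,2) × 0.758^2 × 0.242^2 = 6 × 0.574564 × 0.058564 = 0.201893
Relative intensity = 0.201893 / 0.421583 × 100 = 47.89

47.89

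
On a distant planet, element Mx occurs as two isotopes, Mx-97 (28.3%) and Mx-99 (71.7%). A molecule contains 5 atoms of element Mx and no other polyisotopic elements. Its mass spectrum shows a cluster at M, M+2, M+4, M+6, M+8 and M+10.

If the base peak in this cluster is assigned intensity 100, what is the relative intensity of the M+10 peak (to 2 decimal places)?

50.67

(0.283 + 0.717)^5 gives M 0.0018, M+2 0.0230, M+4 0.1165, M+6 0.2952, M+8 0.3740, M+10 0.1895; the largest is M+8.
P(M+8) = C(5,4) × 0.283^1 × 0.717^4 = 5 × 0.2830 × 0.2642875 = 0.373967 (base)
P(M+10) = C(5,5) × 0.283^0 × 0.717^5 = 1 × 1.0000 × 0.18949414 = 0.189494
Relative intensity = 0.189494 / 0.373967 × 100 = 50.67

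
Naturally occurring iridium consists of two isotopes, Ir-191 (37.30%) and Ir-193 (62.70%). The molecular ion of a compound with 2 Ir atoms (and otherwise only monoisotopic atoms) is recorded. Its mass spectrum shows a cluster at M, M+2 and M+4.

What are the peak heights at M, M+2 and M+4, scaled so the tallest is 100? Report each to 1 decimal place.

The 2 Ir atoms are independent, so intensities follow the terms of (0.3730 + 0.6270)^2.
P(M) = 0.3730^2 = 0.139129
P(M+2) = 2 × 0.3730^1 × 0.6270^1 = 0.467742
P(M+4) = 0.6270^2 = 0.393129
The M+2 peak is largest (0.467742); scaling to 100 gives 29.7 : 100.0 : 84.0.

29.7 : 100.0 : 84.0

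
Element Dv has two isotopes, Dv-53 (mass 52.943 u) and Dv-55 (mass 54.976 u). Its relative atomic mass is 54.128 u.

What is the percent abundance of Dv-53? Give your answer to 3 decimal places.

Let x be the fractional abundance of Dv-53; then Dv-55 has abundance 1 − x.
52.943·x + 54.976·(1 − x) = 54.128
(52.943 − 54.976)·x = 54.128 − 54.976
x = -0.848 / -2.033 = 0.41712 → 41.712% Dv-53, 58.288% Dv-55.

41.712%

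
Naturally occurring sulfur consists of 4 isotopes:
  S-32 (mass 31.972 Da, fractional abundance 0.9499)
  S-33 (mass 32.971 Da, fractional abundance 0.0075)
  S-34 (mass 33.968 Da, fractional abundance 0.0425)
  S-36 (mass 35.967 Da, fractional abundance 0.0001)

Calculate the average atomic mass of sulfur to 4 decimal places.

Average mass = Σ (abundance × isotope mass) = 0.9499 × 31.972 + 0.0075 × 32.971 + 0.0425 × 33.968 + 0.0001 × 35.967
= 30.37020 + 0.24728 + 1.44364 + 0.00360 = 32.06472 Da

32.0647 Da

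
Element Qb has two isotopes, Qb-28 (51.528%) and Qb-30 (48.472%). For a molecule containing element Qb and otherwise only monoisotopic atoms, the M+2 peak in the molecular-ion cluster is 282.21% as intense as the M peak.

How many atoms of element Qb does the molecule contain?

3

The M+2/M ratio from n Qb atoms is n · q/p = n · 0.48472/0.51528.
n = 2.8221 × 0.51528/0.48472 = 3.00 ≈ 3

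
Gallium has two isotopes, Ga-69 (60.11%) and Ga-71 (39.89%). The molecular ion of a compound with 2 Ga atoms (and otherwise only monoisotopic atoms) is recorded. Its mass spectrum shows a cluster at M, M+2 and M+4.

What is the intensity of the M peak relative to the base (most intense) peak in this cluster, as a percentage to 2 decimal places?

75.34%

(0.6011 + 0.3989)^2 gives M 0.3613, M+2 0.4796, M+4 0.1591; the largest is M+2.
P(M+2) = C(2,1) × 0.6011^1 × 0.3989^1 = 2 × 0.6011 × 0.3989 = 0.479558 (base)
P(M) = C(2,0) × 0.6011^2 × 0.3989^0 = 1 × 0.36132121 × 1.0000 = 0.361321
Relative intensity = 0.361321 / 0.479558 × 100 = 75.34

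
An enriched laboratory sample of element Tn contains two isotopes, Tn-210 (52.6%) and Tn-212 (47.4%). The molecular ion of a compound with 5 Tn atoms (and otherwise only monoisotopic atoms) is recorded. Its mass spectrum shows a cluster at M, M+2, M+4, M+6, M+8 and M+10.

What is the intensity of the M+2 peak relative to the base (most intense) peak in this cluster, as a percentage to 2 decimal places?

55.49%

(0.526 + 0.474)^5 gives M 0.0403, M+2 0.1814, M+4 0.3270, M+6 0.2947, M+8 0.1328, M+10 0.0239; the largest is M+4.
P(M+4) = C(5,2) × 0.526^3 × 0.474^2 = 10 × 0.14553158 × 0.224676 = 0.326975 (base)
P(M+2) = C(5,1) × 0.526^4 × 0.474^1 = 5 × 0.07654961 × 0.4740 = 0.181423
Relative intensity = 0.181423 / 0.326975 × 100 = 55.49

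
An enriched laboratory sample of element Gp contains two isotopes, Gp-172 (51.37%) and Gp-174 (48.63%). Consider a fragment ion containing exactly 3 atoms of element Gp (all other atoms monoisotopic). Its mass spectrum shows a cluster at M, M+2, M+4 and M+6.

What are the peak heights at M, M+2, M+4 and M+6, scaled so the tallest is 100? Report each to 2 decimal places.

35.21 : 100.00 : 94.67 : 29.87

Expanding (0.5137 + 0.4863)^3:
P(M) = 0.5137^3 = 0.135559
P(M+2) = 3 × 0.5137^2 × 0.4863^1 = 0.384986
P(M+4) = 3 × 0.5137^1 × 0.4863^2 = 0.364451
P(M+6) = 0.4863^3 = 0.115004
The M+2 peak is largest (0.384986); scaling to 100 gives 35.21 : 100.00 : 94.67 : 29.87.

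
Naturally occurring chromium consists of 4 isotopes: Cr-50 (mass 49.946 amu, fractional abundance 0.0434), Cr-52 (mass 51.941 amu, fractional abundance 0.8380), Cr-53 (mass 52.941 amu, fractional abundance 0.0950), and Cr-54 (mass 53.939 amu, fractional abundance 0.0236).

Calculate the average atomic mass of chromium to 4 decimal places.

Average mass = Σ (abundance × isotope mass) = 0.0434 × 49.946 + 0.8380 × 51.941 + 0.0950 × 52.941 + 0.0236 × 53.939
= 2.16766 + 43.52656 + 5.02940 + 1.27296 = 51.99658 amu

51.9966 amu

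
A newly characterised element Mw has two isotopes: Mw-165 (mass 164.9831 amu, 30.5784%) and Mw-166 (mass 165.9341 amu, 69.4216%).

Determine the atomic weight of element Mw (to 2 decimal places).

165.64 amu

Weight each isotope mass by its fractional abundance: 0.305784 × 164.9831 + 0.694216 × 165.9341
= 50.44919 + 115.19411 = 165.64330 amu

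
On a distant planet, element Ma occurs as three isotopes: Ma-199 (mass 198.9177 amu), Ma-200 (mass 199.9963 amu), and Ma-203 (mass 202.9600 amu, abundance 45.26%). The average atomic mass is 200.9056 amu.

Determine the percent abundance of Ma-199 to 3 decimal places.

40.058%

Let x and y be the fractions of Ma-199 and Ma-200. Then x + y = 1 − 0.4526 = 0.5474 and 198.9177x + 199.9963y = 200.9056 − 0.4526×202.9600 = 109.045904.
Substituting: 198.9177x + 199.9963(0.5474 − x) = 109.045904
(198.9177 − 199.9963)x = -0.43207062  ⇒  x = 0.40058, y = 0.14682
Ma-199: 40.058%, Ma-200: 14.682%.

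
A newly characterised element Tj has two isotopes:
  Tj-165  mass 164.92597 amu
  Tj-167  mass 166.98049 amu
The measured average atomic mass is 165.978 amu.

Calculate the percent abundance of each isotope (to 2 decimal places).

Let x be the fractional abundance of Tj-165; then Tj-167 has abundance 1 − x.
164.92597·x + 166.98049·(1 − x) = 165.978
(164.92597 − 166.98049)·x = 165.978 − 166.98049
x = -1.00249 / -2.05452 = 0.48794 → 48.79% Tj-165, 51.21% Tj-167.

Tj-165: 48.79%, Tj-167: 51.21%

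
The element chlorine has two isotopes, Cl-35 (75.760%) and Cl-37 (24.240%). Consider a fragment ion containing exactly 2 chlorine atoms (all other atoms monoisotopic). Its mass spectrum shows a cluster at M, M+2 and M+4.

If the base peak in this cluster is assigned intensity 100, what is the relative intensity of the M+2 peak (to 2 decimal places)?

Term probabilities: M 0.5740, M+2 0.3673, M+4 0.0588. Base peak = M.
P(M) = C(2,0) × 0.75760^2 × 0.24240^0 = 1 × 0.57395776 × 1.0000 = 0.573958 (base)
P(M+2) = C(2,1) × 0.75760^1 × 0.24240^1 = 2 × 0.7576 × 0.2424 = 0.367284
Relative intensity = 0.367284 / 0.573958 × 100 = 63.99

63.99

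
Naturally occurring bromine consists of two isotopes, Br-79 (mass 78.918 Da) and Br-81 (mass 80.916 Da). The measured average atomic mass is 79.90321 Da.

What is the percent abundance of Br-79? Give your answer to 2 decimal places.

50.69%

Writing the weighted mean with unknown fraction x of Br-79:
78.918·x + 80.916·(1 − x) = 79.90321
(78.918 − 80.916)·x = 79.90321 − 80.916
x = -1.01279 / -1.998 = 0.50690 → 50.69% Br-79, 49.31% Br-81.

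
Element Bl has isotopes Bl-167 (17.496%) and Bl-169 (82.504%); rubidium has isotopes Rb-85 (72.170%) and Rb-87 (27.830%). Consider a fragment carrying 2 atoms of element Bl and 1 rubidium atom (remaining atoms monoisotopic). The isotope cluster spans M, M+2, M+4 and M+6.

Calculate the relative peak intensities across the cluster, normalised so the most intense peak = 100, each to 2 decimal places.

Element Bl pattern (n=2): 0.030611 : 0.288698 : 0.680691
Rubidium pattern (n=1): 0.7217 : 0.2783
Convolve the two distributions (both contribute in 2-u steps):
  M: 0.030611×0.7217 = 0.022092
  M+2: 0.030611×0.2783 + 0.288698×0.7217 = 0.216872
  M+4: 0.288698×0.2783 + 0.680691×0.7217 = 0.571599
  M+6: 0.680691×0.2783 = 0.189436
Scale to base peak (0.571599) = 100: 3.86 : 37.94 : 100.00 : 33.14

3.86 : 37.94 : 100.00 : 33.14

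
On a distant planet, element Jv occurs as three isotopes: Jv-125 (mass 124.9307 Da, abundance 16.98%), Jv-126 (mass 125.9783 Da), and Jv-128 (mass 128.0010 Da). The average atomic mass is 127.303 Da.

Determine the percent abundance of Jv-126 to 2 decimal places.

8.73%

The remaining 83.02% is split between Jv-126 (fraction x) and Jv-128 (fraction 0.8302 − x).
Substituting: 125.9783x + 128.0010(0.8302 − x) = 106.08976714
(125.9783 − 128.0010)x = -0.17666306  ⇒  x = 0.08734, y = 0.74286
Jv-126: 8.73%, Jv-128: 74.29%.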